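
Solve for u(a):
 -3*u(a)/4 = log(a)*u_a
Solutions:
 u(a) = C1*exp(-3*li(a)/4)


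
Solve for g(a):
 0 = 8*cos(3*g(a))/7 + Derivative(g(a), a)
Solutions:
 8*a/7 - log(sin(3*g(a)) - 1)/6 + log(sin(3*g(a)) + 1)/6 = C1


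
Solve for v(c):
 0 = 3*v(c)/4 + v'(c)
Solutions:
 v(c) = C1*exp(-3*c/4)


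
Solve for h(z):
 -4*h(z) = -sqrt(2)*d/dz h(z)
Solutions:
 h(z) = C1*exp(2*sqrt(2)*z)


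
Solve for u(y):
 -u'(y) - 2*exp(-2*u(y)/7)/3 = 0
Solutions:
 u(y) = 7*log(-sqrt(C1 - 2*y)) - 7*log(21) + 7*log(42)/2
 u(y) = 7*log(C1 - 2*y)/2 - 7*log(21) + 7*log(42)/2


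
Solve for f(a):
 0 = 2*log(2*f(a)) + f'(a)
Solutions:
 Integral(1/(log(_y) + log(2)), (_y, f(a)))/2 = C1 - a


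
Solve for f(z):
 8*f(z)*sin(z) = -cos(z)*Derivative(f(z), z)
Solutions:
 f(z) = C1*cos(z)^8


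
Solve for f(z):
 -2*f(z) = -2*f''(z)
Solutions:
 f(z) = C1*exp(-z) + C2*exp(z)


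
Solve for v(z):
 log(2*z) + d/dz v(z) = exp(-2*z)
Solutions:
 v(z) = C1 - z*log(z) + z*(1 - log(2)) - exp(-2*z)/2


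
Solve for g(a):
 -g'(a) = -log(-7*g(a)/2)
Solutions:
 -Integral(1/(log(-_y) - log(2) + log(7)), (_y, g(a))) = C1 - a


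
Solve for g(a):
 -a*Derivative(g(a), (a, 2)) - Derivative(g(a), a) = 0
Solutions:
 g(a) = C1 + C2*log(a)


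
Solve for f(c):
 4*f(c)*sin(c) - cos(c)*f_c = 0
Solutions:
 f(c) = C1/cos(c)^4


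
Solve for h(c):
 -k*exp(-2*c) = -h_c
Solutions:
 h(c) = C1 - k*exp(-2*c)/2


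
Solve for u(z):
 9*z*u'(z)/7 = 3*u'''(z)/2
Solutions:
 u(z) = C1 + Integral(C2*airyai(6^(1/3)*7^(2/3)*z/7) + C3*airybi(6^(1/3)*7^(2/3)*z/7), z)


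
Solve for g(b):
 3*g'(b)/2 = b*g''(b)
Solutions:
 g(b) = C1 + C2*b^(5/2)


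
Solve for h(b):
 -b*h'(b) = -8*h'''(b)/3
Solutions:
 h(b) = C1 + Integral(C2*airyai(3^(1/3)*b/2) + C3*airybi(3^(1/3)*b/2), b)


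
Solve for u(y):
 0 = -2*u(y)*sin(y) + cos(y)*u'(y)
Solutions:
 u(y) = C1/cos(y)^2


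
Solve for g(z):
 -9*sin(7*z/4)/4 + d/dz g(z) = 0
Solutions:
 g(z) = C1 - 9*cos(7*z/4)/7


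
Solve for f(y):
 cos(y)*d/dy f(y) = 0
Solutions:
 f(y) = C1


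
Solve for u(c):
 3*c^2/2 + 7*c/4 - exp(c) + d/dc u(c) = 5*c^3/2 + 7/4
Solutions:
 u(c) = C1 + 5*c^4/8 - c^3/2 - 7*c^2/8 + 7*c/4 + exp(c)


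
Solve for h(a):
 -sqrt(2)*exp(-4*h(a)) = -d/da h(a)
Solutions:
 h(a) = log(-I*(C1 + 4*sqrt(2)*a)^(1/4))
 h(a) = log(I*(C1 + 4*sqrt(2)*a)^(1/4))
 h(a) = log(-(C1 + 4*sqrt(2)*a)^(1/4))
 h(a) = log(C1 + 4*sqrt(2)*a)/4


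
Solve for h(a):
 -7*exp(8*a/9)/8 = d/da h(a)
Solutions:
 h(a) = C1 - 63*exp(8*a/9)/64


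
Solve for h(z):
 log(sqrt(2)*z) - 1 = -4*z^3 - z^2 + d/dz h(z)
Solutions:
 h(z) = C1 + z^4 + z^3/3 + z*log(z) - 2*z + z*log(2)/2


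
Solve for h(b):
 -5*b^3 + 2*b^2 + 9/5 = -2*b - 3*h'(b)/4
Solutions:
 h(b) = C1 + 5*b^4/3 - 8*b^3/9 - 4*b^2/3 - 12*b/5


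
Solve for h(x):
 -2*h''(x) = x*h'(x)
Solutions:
 h(x) = C1 + C2*erf(x/2)


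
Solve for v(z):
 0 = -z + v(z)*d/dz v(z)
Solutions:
 v(z) = -sqrt(C1 + z^2)
 v(z) = sqrt(C1 + z^2)


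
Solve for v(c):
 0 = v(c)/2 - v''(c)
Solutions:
 v(c) = C1*exp(-sqrt(2)*c/2) + C2*exp(sqrt(2)*c/2)


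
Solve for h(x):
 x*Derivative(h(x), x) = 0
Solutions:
 h(x) = C1


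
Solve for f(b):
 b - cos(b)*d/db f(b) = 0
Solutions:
 f(b) = C1 + Integral(b/cos(b), b)


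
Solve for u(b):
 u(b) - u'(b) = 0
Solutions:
 u(b) = C1*exp(b)


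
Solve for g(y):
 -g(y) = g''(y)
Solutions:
 g(y) = C1*sin(y) + C2*cos(y)


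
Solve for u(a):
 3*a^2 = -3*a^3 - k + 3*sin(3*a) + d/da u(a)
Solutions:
 u(a) = C1 + 3*a^4/4 + a^3 + a*k + cos(3*a)


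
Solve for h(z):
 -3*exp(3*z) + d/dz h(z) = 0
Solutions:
 h(z) = C1 + exp(3*z)


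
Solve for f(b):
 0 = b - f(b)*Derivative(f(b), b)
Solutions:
 f(b) = -sqrt(C1 + b^2)
 f(b) = sqrt(C1 + b^2)


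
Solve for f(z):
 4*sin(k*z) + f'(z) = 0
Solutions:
 f(z) = C1 + 4*cos(k*z)/k


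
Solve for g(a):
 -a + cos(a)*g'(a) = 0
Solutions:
 g(a) = C1 + Integral(a/cos(a), a)


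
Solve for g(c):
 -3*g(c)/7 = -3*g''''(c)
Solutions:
 g(c) = C1*exp(-7^(3/4)*c/7) + C2*exp(7^(3/4)*c/7) + C3*sin(7^(3/4)*c/7) + C4*cos(7^(3/4)*c/7)


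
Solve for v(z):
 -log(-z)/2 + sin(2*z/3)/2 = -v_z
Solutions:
 v(z) = C1 + z*log(-z)/2 - z/2 + 3*cos(2*z/3)/4


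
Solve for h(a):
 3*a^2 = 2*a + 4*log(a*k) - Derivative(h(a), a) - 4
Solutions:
 h(a) = C1 - a^3 + a^2 + 4*a*log(a*k) - 8*a


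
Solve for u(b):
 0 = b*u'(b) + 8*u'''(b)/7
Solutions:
 u(b) = C1 + Integral(C2*airyai(-7^(1/3)*b/2) + C3*airybi(-7^(1/3)*b/2), b)


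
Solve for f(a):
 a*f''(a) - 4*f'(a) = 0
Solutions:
 f(a) = C1 + C2*a^5


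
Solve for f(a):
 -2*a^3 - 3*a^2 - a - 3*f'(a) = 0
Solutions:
 f(a) = C1 - a^4/6 - a^3/3 - a^2/6


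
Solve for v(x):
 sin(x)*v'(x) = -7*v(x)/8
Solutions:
 v(x) = C1*(cos(x) + 1)^(7/16)/(cos(x) - 1)^(7/16)


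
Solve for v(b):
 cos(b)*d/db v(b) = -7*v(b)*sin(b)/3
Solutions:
 v(b) = C1*cos(b)^(7/3)


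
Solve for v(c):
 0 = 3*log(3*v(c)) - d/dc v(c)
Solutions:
 -Integral(1/(log(_y) + log(3)), (_y, v(c)))/3 = C1 - c


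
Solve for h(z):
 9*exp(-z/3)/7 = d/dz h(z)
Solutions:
 h(z) = C1 - 27*exp(-z/3)/7


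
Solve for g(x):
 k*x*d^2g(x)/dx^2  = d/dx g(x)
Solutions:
 g(x) = C1 + x^(((re(k) + 1)*re(k) + im(k)^2)/(re(k)^2 + im(k)^2))*(C2*sin(log(x)*Abs(im(k))/(re(k)^2 + im(k)^2)) + C3*cos(log(x)*im(k)/(re(k)^2 + im(k)^2)))


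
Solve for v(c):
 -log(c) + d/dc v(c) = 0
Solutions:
 v(c) = C1 + c*log(c) - c


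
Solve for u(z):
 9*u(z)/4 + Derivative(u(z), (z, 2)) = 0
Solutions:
 u(z) = C1*sin(3*z/2) + C2*cos(3*z/2)


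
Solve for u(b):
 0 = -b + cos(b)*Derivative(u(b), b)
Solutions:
 u(b) = C1 + Integral(b/cos(b), b)


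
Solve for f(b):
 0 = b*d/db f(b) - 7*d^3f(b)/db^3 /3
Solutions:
 f(b) = C1 + Integral(C2*airyai(3^(1/3)*7^(2/3)*b/7) + C3*airybi(3^(1/3)*7^(2/3)*b/7), b)


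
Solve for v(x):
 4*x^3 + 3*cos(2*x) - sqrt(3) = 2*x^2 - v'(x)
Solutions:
 v(x) = C1 - x^4 + 2*x^3/3 + sqrt(3)*x - 3*sin(2*x)/2


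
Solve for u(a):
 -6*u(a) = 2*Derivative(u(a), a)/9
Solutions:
 u(a) = C1*exp(-27*a)


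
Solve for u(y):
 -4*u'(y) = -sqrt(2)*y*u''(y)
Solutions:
 u(y) = C1 + C2*y^(1 + 2*sqrt(2))


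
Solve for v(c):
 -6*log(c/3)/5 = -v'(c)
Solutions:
 v(c) = C1 + 6*c*log(c)/5 - 6*c*log(3)/5 - 6*c/5


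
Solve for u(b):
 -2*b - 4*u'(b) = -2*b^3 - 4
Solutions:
 u(b) = C1 + b^4/8 - b^2/4 + b


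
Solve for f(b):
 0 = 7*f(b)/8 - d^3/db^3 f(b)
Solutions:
 f(b) = C3*exp(7^(1/3)*b/2) + (C1*sin(sqrt(3)*7^(1/3)*b/4) + C2*cos(sqrt(3)*7^(1/3)*b/4))*exp(-7^(1/3)*b/4)


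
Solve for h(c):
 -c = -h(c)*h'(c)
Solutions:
 h(c) = -sqrt(C1 + c^2)
 h(c) = sqrt(C1 + c^2)


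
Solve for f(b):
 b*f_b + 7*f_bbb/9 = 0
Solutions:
 f(b) = C1 + Integral(C2*airyai(-21^(2/3)*b/7) + C3*airybi(-21^(2/3)*b/7), b)


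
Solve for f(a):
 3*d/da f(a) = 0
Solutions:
 f(a) = C1


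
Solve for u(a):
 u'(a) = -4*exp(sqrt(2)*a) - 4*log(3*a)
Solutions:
 u(a) = C1 - 4*a*log(a) + 4*a*(1 - log(3)) - 2*sqrt(2)*exp(sqrt(2)*a)


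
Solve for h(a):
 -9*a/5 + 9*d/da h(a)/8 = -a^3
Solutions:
 h(a) = C1 - 2*a^4/9 + 4*a^2/5


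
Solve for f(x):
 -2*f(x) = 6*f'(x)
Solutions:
 f(x) = C1*exp(-x/3)


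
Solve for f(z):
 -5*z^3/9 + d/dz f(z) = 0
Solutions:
 f(z) = C1 + 5*z^4/36


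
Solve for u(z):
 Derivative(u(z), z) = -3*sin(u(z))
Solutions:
 u(z) = -acos((-C1 - exp(6*z))/(C1 - exp(6*z))) + 2*pi
 u(z) = acos((-C1 - exp(6*z))/(C1 - exp(6*z)))


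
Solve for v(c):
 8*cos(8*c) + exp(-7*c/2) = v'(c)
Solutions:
 v(c) = C1 + sin(8*c) - 2*exp(-7*c/2)/7


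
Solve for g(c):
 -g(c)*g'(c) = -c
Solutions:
 g(c) = -sqrt(C1 + c^2)
 g(c) = sqrt(C1 + c^2)


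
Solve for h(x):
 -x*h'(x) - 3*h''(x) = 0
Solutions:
 h(x) = C1 + C2*erf(sqrt(6)*x/6)


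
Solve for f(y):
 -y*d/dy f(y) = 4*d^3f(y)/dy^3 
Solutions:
 f(y) = C1 + Integral(C2*airyai(-2^(1/3)*y/2) + C3*airybi(-2^(1/3)*y/2), y)


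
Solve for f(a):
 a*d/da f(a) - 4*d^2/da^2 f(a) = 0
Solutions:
 f(a) = C1 + C2*erfi(sqrt(2)*a/4)


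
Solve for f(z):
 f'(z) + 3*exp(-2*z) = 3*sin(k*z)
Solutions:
 f(z) = C1 + 3*exp(-2*z)/2 - 3*cos(k*z)/k


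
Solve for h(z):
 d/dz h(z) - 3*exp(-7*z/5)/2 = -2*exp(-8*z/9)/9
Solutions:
 h(z) = C1 - 15*exp(-7*z/5)/14 + exp(-8*z/9)/4


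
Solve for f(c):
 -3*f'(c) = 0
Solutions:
 f(c) = C1


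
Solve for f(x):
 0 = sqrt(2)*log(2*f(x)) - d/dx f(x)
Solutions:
 -sqrt(2)*Integral(1/(log(_y) + log(2)), (_y, f(x)))/2 = C1 - x


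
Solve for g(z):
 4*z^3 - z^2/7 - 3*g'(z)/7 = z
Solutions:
 g(z) = C1 + 7*z^4/3 - z^3/9 - 7*z^2/6


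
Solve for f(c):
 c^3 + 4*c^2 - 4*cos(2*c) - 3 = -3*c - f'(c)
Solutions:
 f(c) = C1 - c^4/4 - 4*c^3/3 - 3*c^2/2 + 3*c + 2*sin(2*c)


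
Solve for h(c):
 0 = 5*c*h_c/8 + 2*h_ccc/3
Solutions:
 h(c) = C1 + Integral(C2*airyai(-15^(1/3)*2^(2/3)*c/4) + C3*airybi(-15^(1/3)*2^(2/3)*c/4), c)


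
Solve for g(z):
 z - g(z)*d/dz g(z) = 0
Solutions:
 g(z) = -sqrt(C1 + z^2)
 g(z) = sqrt(C1 + z^2)


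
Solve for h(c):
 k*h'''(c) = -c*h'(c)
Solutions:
 h(c) = C1 + Integral(C2*airyai(c*(-1/k)^(1/3)) + C3*airybi(c*(-1/k)^(1/3)), c)


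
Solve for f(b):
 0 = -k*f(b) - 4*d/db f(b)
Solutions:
 f(b) = C1*exp(-b*k/4)


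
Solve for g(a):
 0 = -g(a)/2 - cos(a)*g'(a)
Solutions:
 g(a) = C1*(sin(a) - 1)^(1/4)/(sin(a) + 1)^(1/4)


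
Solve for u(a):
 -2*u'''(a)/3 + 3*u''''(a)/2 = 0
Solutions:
 u(a) = C1 + C2*a + C3*a^2 + C4*exp(4*a/9)


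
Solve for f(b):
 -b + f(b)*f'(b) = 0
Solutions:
 f(b) = -sqrt(C1 + b^2)
 f(b) = sqrt(C1 + b^2)


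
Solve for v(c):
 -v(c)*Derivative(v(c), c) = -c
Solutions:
 v(c) = -sqrt(C1 + c^2)
 v(c) = sqrt(C1 + c^2)


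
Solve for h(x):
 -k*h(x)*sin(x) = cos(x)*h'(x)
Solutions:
 h(x) = C1*exp(k*log(cos(x)))


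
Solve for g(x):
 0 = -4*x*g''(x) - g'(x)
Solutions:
 g(x) = C1 + C2*x^(3/4)


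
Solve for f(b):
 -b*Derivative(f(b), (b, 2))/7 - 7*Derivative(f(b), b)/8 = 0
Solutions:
 f(b) = C1 + C2/b^(41/8)


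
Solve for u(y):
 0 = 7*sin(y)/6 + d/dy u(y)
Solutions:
 u(y) = C1 + 7*cos(y)/6


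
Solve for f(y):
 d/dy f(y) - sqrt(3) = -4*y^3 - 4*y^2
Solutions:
 f(y) = C1 - y^4 - 4*y^3/3 + sqrt(3)*y


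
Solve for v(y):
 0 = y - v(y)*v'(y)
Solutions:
 v(y) = -sqrt(C1 + y^2)
 v(y) = sqrt(C1 + y^2)


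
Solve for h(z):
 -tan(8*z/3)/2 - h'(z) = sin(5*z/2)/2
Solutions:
 h(z) = C1 + 3*log(cos(8*z/3))/16 + cos(5*z/2)/5


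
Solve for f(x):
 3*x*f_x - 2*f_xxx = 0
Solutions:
 f(x) = C1 + Integral(C2*airyai(2^(2/3)*3^(1/3)*x/2) + C3*airybi(2^(2/3)*3^(1/3)*x/2), x)


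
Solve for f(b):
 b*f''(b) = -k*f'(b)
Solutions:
 f(b) = C1 + b^(1 - re(k))*(C2*sin(log(b)*Abs(im(k))) + C3*cos(log(b)*im(k)))


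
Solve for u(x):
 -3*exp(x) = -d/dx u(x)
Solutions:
 u(x) = C1 + 3*exp(x)


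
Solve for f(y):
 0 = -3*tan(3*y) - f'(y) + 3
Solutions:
 f(y) = C1 + 3*y + log(cos(3*y))


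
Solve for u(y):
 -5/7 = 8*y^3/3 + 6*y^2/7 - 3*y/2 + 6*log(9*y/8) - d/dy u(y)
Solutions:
 u(y) = C1 + 2*y^4/3 + 2*y^3/7 - 3*y^2/4 + 6*y*log(y) - 18*y*log(2) - 37*y/7 + 12*y*log(3)


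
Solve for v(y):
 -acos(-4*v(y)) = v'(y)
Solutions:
 Integral(1/acos(-4*_y), (_y, v(y))) = C1 - y


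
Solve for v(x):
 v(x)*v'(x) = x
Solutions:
 v(x) = -sqrt(C1 + x^2)
 v(x) = sqrt(C1 + x^2)


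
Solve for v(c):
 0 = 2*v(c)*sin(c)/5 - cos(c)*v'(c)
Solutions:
 v(c) = C1/cos(c)^(2/5)


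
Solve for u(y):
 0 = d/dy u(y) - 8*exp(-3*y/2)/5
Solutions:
 u(y) = C1 - 16*exp(-3*y/2)/15


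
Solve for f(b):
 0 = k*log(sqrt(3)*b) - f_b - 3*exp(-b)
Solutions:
 f(b) = C1 + b*k*log(b) + b*k*(-1 + log(3)/2) + 3*exp(-b)


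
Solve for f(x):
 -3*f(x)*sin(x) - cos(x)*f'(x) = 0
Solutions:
 f(x) = C1*cos(x)^3


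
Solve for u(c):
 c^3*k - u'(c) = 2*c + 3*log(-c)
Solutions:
 u(c) = C1 + c^4*k/4 - c^2 - 3*c*log(-c) + 3*c


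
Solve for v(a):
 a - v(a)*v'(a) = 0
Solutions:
 v(a) = -sqrt(C1 + a^2)
 v(a) = sqrt(C1 + a^2)


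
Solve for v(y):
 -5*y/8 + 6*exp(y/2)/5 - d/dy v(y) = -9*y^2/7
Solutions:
 v(y) = C1 + 3*y^3/7 - 5*y^2/16 + 12*exp(y/2)/5


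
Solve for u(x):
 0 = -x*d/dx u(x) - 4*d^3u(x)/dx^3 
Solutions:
 u(x) = C1 + Integral(C2*airyai(-2^(1/3)*x/2) + C3*airybi(-2^(1/3)*x/2), x)


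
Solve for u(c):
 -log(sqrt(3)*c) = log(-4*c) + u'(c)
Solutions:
 u(c) = C1 - 2*c*log(c) + c*(-2*log(2) - log(3)/2 + 2 - I*pi)


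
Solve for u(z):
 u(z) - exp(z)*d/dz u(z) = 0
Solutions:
 u(z) = C1*exp(-exp(-z))


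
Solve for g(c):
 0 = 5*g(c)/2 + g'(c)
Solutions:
 g(c) = C1*exp(-5*c/2)


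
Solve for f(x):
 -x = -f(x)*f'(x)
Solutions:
 f(x) = -sqrt(C1 + x^2)
 f(x) = sqrt(C1 + x^2)


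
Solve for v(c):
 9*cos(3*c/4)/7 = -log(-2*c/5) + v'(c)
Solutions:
 v(c) = C1 + c*log(-c) - c*log(5) - c + c*log(2) + 12*sin(3*c/4)/7


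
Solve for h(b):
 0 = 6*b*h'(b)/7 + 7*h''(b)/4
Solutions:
 h(b) = C1 + C2*erf(2*sqrt(3)*b/7)


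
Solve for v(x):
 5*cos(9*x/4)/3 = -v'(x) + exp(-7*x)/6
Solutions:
 v(x) = C1 - 20*sin(9*x/4)/27 - exp(-7*x)/42


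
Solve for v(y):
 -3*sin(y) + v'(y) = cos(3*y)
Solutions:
 v(y) = C1 + sin(3*y)/3 - 3*cos(y)


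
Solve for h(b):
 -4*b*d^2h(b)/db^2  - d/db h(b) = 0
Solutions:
 h(b) = C1 + C2*b^(3/4)


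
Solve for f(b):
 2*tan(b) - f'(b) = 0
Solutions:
 f(b) = C1 - 2*log(cos(b))


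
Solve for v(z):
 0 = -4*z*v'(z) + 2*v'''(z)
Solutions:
 v(z) = C1 + Integral(C2*airyai(2^(1/3)*z) + C3*airybi(2^(1/3)*z), z)


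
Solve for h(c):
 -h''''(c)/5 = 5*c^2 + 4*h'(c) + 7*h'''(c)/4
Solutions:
 h(c) = C1 + C2*exp(c*(-70 + 245*5^(2/3)/(48*sqrt(30909) + 12031)^(1/3) + 5^(1/3)*(48*sqrt(30909) + 12031)^(1/3))/24)*sin(sqrt(3)*5^(1/3)*c*(-(48*sqrt(30909) + 12031)^(1/3) + 245*5^(1/3)/(48*sqrt(30909) + 12031)^(1/3))/24) + C3*exp(c*(-70 + 245*5^(2/3)/(48*sqrt(30909) + 12031)^(1/3) + 5^(1/3)*(48*sqrt(30909) + 12031)^(1/3))/24)*cos(sqrt(3)*5^(1/3)*c*(-(48*sqrt(30909) + 12031)^(1/3) + 245*5^(1/3)/(48*sqrt(30909) + 12031)^(1/3))/24) + C4*exp(-c*(245*5^(2/3)/(48*sqrt(30909) + 12031)^(1/3) + 35 + 5^(1/3)*(48*sqrt(30909) + 12031)^(1/3))/12) - 5*c^3/12 + 35*c/32


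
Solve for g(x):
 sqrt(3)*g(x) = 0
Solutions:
 g(x) = 0


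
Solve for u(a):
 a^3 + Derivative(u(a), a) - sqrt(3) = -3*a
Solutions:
 u(a) = C1 - a^4/4 - 3*a^2/2 + sqrt(3)*a


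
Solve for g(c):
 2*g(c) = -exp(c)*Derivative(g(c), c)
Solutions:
 g(c) = C1*exp(2*exp(-c))


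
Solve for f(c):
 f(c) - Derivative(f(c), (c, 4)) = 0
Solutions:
 f(c) = C1*exp(-c) + C2*exp(c) + C3*sin(c) + C4*cos(c)


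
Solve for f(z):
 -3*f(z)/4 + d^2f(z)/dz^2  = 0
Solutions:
 f(z) = C1*exp(-sqrt(3)*z/2) + C2*exp(sqrt(3)*z/2)


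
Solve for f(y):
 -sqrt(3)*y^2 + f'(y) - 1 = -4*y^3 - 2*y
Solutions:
 f(y) = C1 - y^4 + sqrt(3)*y^3/3 - y^2 + y


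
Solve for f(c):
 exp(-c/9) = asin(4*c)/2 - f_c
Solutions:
 f(c) = C1 + c*asin(4*c)/2 + sqrt(1 - 16*c^2)/8 + 9*exp(-c/9)


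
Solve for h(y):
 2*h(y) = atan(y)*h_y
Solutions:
 h(y) = C1*exp(2*Integral(1/atan(y), y))


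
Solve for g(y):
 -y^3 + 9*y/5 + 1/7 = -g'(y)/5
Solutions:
 g(y) = C1 + 5*y^4/4 - 9*y^2/2 - 5*y/7


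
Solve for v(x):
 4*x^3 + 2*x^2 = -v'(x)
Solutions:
 v(x) = C1 - x^4 - 2*x^3/3


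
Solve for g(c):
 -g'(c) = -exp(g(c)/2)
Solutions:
 g(c) = 2*log(-1/(C1 + c)) + 2*log(2)


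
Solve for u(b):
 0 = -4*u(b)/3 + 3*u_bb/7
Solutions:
 u(b) = C1*exp(-2*sqrt(7)*b/3) + C2*exp(2*sqrt(7)*b/3)


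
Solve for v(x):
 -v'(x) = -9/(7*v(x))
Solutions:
 v(x) = -sqrt(C1 + 126*x)/7
 v(x) = sqrt(C1 + 126*x)/7


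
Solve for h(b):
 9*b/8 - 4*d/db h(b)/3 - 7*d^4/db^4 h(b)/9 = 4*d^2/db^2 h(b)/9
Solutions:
 h(b) = C1 + C2*exp(-42^(1/3)*b*(-(189 + sqrt(36057))^(1/3) + 2*42^(1/3)/(189 + sqrt(36057))^(1/3))/42)*sin(14^(1/3)*3^(1/6)*b*(6*14^(1/3)/(189 + sqrt(36057))^(1/3) + 3^(2/3)*(189 + sqrt(36057))^(1/3))/42) + C3*exp(-42^(1/3)*b*(-(189 + sqrt(36057))^(1/3) + 2*42^(1/3)/(189 + sqrt(36057))^(1/3))/42)*cos(14^(1/3)*3^(1/6)*b*(6*14^(1/3)/(189 + sqrt(36057))^(1/3) + 3^(2/3)*(189 + sqrt(36057))^(1/3))/42) + C4*exp(42^(1/3)*b*(-(189 + sqrt(36057))^(1/3) + 2*42^(1/3)/(189 + sqrt(36057))^(1/3))/21) + 27*b^2/64 - 9*b/32


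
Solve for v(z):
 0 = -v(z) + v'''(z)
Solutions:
 v(z) = C3*exp(z) + (C1*sin(sqrt(3)*z/2) + C2*cos(sqrt(3)*z/2))*exp(-z/2)


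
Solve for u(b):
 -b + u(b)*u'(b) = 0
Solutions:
 u(b) = -sqrt(C1 + b^2)
 u(b) = sqrt(C1 + b^2)


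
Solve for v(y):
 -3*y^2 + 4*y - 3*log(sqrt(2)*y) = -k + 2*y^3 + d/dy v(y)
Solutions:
 v(y) = C1 + k*y - y^4/2 - y^3 + 2*y^2 - 3*y*log(y) - 3*y*log(2)/2 + 3*y


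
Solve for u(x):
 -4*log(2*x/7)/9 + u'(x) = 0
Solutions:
 u(x) = C1 + 4*x*log(x)/9 - 4*x*log(7)/9 - 4*x/9 + 4*x*log(2)/9


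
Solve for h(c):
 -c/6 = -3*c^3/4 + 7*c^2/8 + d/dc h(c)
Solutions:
 h(c) = C1 + 3*c^4/16 - 7*c^3/24 - c^2/12


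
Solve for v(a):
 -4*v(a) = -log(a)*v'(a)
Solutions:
 v(a) = C1*exp(4*li(a))


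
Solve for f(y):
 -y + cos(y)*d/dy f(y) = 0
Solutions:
 f(y) = C1 + Integral(y/cos(y), y)


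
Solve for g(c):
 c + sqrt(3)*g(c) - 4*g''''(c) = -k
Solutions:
 g(c) = C1*exp(-sqrt(2)*3^(1/8)*c/2) + C2*exp(sqrt(2)*3^(1/8)*c/2) + C3*sin(sqrt(2)*3^(1/8)*c/2) + C4*cos(sqrt(2)*3^(1/8)*c/2) - sqrt(3)*c/3 - sqrt(3)*k/3


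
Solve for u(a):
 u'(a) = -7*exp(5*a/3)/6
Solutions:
 u(a) = C1 - 7*exp(5*a/3)/10


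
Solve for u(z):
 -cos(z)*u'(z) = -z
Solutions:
 u(z) = C1 + Integral(z/cos(z), z)


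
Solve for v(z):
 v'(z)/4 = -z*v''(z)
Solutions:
 v(z) = C1 + C2*z^(3/4)


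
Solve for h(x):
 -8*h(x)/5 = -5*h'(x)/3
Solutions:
 h(x) = C1*exp(24*x/25)


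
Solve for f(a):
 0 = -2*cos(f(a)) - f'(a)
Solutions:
 f(a) = pi - asin((C1 + exp(4*a))/(C1 - exp(4*a)))
 f(a) = asin((C1 + exp(4*a))/(C1 - exp(4*a)))


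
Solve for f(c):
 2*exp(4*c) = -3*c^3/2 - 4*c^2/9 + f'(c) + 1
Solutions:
 f(c) = C1 + 3*c^4/8 + 4*c^3/27 - c + exp(4*c)/2


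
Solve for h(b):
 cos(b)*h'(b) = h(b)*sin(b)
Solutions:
 h(b) = C1/cos(b)


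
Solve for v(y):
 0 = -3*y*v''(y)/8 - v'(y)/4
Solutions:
 v(y) = C1 + C2*y^(1/3)


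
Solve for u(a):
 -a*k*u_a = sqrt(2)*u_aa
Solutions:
 u(a) = Piecewise((-2^(3/4)*sqrt(pi)*C1*erf(2^(1/4)*a*sqrt(k)/2)/(2*sqrt(k)) - C2, (k > 0) | (k < 0)), (-C1*a - C2, True))


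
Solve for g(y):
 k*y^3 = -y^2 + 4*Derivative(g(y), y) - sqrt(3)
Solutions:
 g(y) = C1 + k*y^4/16 + y^3/12 + sqrt(3)*y/4


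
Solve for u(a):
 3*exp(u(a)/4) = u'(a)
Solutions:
 u(a) = 4*log(-1/(C1 + 3*a)) + 8*log(2)


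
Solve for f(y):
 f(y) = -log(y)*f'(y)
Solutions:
 f(y) = C1*exp(-li(y))


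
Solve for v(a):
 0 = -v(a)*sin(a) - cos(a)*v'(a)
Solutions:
 v(a) = C1*cos(a)


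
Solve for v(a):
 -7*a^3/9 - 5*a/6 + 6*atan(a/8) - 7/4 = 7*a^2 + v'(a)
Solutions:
 v(a) = C1 - 7*a^4/36 - 7*a^3/3 - 5*a^2/12 + 6*a*atan(a/8) - 7*a/4 - 24*log(a^2 + 64)


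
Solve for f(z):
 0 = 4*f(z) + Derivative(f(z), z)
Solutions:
 f(z) = C1*exp(-4*z)


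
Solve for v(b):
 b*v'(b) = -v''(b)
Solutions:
 v(b) = C1 + C2*erf(sqrt(2)*b/2)


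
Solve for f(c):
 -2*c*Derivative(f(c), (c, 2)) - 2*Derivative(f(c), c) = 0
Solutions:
 f(c) = C1 + C2*log(c)


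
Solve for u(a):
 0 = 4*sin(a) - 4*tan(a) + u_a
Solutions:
 u(a) = C1 - 4*log(cos(a)) + 4*cos(a)


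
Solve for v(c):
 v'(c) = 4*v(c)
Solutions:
 v(c) = C1*exp(4*c)


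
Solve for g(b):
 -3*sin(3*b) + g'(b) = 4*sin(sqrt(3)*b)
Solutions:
 g(b) = C1 - cos(3*b) - 4*sqrt(3)*cos(sqrt(3)*b)/3


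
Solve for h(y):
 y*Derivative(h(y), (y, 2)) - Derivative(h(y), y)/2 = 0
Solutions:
 h(y) = C1 + C2*y^(3/2)


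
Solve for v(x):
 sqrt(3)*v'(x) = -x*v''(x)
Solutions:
 v(x) = C1 + C2*x^(1 - sqrt(3))


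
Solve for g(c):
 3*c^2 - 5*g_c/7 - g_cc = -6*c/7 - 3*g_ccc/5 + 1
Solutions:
 g(c) = C1 + C2*exp(5*c*(7 - sqrt(133))/42) + C3*exp(5*c*(7 + sqrt(133))/42) + 7*c^3/5 - 132*c^2/25 + 511*c/25


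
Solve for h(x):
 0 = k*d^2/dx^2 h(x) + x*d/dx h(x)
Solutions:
 h(x) = C1 + C2*sqrt(k)*erf(sqrt(2)*x*sqrt(1/k)/2)


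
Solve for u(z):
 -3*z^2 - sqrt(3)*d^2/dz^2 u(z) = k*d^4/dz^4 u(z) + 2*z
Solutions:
 u(z) = C1 + C2*z + C3*exp(-3^(1/4)*z*sqrt(-1/k)) + C4*exp(3^(1/4)*z*sqrt(-1/k)) + k*z^2 - sqrt(3)*z^4/12 - sqrt(3)*z^3/9


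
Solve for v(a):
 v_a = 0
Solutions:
 v(a) = C1


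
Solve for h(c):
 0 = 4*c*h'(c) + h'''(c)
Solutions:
 h(c) = C1 + Integral(C2*airyai(-2^(2/3)*c) + C3*airybi(-2^(2/3)*c), c)


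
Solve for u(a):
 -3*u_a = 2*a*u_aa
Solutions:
 u(a) = C1 + C2/sqrt(a)


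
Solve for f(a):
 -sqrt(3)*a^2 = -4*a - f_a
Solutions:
 f(a) = C1 + sqrt(3)*a^3/3 - 2*a^2


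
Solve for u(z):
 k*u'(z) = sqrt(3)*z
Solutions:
 u(z) = C1 + sqrt(3)*z^2/(2*k)


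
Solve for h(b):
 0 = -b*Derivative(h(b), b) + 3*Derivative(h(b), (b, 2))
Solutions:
 h(b) = C1 + C2*erfi(sqrt(6)*b/6)


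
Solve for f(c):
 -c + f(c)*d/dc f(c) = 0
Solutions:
 f(c) = -sqrt(C1 + c^2)
 f(c) = sqrt(C1 + c^2)


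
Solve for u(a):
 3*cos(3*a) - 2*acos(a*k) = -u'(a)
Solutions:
 u(a) = C1 + 2*Piecewise((a*acos(a*k) - sqrt(-a^2*k^2 + 1)/k, Ne(k, 0)), (pi*a/2, True)) - sin(3*a)


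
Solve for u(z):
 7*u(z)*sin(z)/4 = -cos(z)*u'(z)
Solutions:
 u(z) = C1*cos(z)^(7/4)


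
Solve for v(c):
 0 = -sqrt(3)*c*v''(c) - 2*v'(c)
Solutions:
 v(c) = C1 + C2*c^(1 - 2*sqrt(3)/3)


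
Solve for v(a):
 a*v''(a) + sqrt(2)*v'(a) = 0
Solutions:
 v(a) = C1 + C2*a^(1 - sqrt(2))


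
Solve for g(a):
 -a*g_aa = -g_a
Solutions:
 g(a) = C1 + C2*a^2


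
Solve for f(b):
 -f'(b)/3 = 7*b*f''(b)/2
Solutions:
 f(b) = C1 + C2*b^(19/21)


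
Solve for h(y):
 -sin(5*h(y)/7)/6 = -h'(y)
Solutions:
 -y/6 + 7*log(cos(5*h(y)/7) - 1)/10 - 7*log(cos(5*h(y)/7) + 1)/10 = C1


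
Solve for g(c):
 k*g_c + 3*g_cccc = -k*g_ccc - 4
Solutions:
 g(c) = C1 + C2*exp(-c*(2*2^(1/3)*k^2/(2*k^3 + 243*k + sqrt(k^2*(-4*k^4 + (2*k^2 + 243)^2)))^(1/3) + 2*k + 2^(2/3)*(2*k^3 + 243*k + sqrt(k^2*(-4*k^4 + (2*k^2 + 243)^2)))^(1/3))/18) + C3*exp(c*(-8*2^(1/3)*k^2/((-1 + sqrt(3)*I)*(2*k^3 + 243*k + sqrt(k^2*(-4*k^4 + (2*k^2 + 243)^2)))^(1/3)) - 4*k + 2^(2/3)*(2*k^3 + 243*k + sqrt(k^2*(-4*k^4 + (2*k^2 + 243)^2)))^(1/3) - 2^(2/3)*sqrt(3)*I*(2*k^3 + 243*k + sqrt(k^2*(-4*k^4 + (2*k^2 + 243)^2)))^(1/3))/36) + C4*exp(c*(8*2^(1/3)*k^2/((1 + sqrt(3)*I)*(2*k^3 + 243*k + sqrt(k^2*(-4*k^4 + (2*k^2 + 243)^2)))^(1/3)) - 4*k + 2^(2/3)*(2*k^3 + 243*k + sqrt(k^2*(-4*k^4 + (2*k^2 + 243)^2)))^(1/3) + 2^(2/3)*sqrt(3)*I*(2*k^3 + 243*k + sqrt(k^2*(-4*k^4 + (2*k^2 + 243)^2)))^(1/3))/36) - 4*c/k


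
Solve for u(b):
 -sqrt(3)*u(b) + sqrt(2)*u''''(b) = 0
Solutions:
 u(b) = C1*exp(-2^(7/8)*3^(1/8)*b/2) + C2*exp(2^(7/8)*3^(1/8)*b/2) + C3*sin(2^(7/8)*3^(1/8)*b/2) + C4*cos(2^(7/8)*3^(1/8)*b/2)


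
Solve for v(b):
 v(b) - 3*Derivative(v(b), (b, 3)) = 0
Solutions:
 v(b) = C3*exp(3^(2/3)*b/3) + (C1*sin(3^(1/6)*b/2) + C2*cos(3^(1/6)*b/2))*exp(-3^(2/3)*b/6)


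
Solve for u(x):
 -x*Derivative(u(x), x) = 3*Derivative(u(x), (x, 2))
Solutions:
 u(x) = C1 + C2*erf(sqrt(6)*x/6)


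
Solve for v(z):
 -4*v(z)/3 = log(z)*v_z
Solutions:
 v(z) = C1*exp(-4*li(z)/3)


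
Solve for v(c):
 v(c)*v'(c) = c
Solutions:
 v(c) = -sqrt(C1 + c^2)
 v(c) = sqrt(C1 + c^2)


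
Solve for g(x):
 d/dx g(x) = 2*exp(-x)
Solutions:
 g(x) = C1 - 2*exp(-x)


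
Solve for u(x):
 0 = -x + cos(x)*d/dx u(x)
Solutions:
 u(x) = C1 + Integral(x/cos(x), x)


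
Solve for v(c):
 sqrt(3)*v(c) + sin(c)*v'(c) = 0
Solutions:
 v(c) = C1*(cos(c) + 1)^(sqrt(3)/2)/(cos(c) - 1)^(sqrt(3)/2)


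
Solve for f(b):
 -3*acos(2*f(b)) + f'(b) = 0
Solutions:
 Integral(1/acos(2*_y), (_y, f(b))) = C1 + 3*b


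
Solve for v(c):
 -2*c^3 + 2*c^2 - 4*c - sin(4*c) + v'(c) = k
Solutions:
 v(c) = C1 + c^4/2 - 2*c^3/3 + 2*c^2 + c*k - cos(4*c)/4


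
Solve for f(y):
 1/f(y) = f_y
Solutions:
 f(y) = -sqrt(C1 + 2*y)
 f(y) = sqrt(C1 + 2*y)


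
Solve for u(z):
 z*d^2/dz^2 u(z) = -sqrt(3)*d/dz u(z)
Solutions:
 u(z) = C1 + C2*z^(1 - sqrt(3))


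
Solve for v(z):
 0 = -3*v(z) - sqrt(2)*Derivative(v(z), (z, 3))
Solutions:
 v(z) = C3*exp(-2^(5/6)*3^(1/3)*z/2) + (C1*sin(6^(5/6)*z/4) + C2*cos(6^(5/6)*z/4))*exp(2^(5/6)*3^(1/3)*z/4)


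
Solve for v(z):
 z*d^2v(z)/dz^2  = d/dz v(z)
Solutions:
 v(z) = C1 + C2*z^2


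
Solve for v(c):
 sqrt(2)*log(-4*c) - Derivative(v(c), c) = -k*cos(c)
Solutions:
 v(c) = C1 + sqrt(2)*c*(log(-c) - 1) + 2*sqrt(2)*c*log(2) + k*sin(c)


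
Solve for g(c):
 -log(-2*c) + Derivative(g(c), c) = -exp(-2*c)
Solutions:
 g(c) = C1 + c*log(-c) + c*(-1 + log(2)) + exp(-2*c)/2


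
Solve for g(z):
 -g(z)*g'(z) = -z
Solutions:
 g(z) = -sqrt(C1 + z^2)
 g(z) = sqrt(C1 + z^2)


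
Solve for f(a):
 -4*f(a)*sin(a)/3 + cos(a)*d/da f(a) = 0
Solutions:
 f(a) = C1/cos(a)^(4/3)


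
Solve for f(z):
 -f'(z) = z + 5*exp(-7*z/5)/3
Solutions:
 f(z) = C1 - z^2/2 + 25*exp(-7*z/5)/21


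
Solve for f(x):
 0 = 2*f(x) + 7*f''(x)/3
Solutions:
 f(x) = C1*sin(sqrt(42)*x/7) + C2*cos(sqrt(42)*x/7)


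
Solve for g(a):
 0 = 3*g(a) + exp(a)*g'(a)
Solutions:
 g(a) = C1*exp(3*exp(-a))


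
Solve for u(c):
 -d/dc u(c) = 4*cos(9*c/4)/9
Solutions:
 u(c) = C1 - 16*sin(9*c/4)/81


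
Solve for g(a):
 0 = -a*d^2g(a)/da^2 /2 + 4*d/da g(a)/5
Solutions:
 g(a) = C1 + C2*a^(13/5)


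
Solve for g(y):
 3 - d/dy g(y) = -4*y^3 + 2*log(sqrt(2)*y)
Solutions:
 g(y) = C1 + y^4 - 2*y*log(y) - y*log(2) + 5*y


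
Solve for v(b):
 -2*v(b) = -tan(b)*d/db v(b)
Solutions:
 v(b) = C1*sin(b)^2


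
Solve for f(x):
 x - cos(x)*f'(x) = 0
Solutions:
 f(x) = C1 + Integral(x/cos(x), x)


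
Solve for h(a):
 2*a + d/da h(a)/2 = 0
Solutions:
 h(a) = C1 - 2*a^2


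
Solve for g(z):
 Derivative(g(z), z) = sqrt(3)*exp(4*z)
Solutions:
 g(z) = C1 + sqrt(3)*exp(4*z)/4


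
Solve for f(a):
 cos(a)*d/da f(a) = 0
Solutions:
 f(a) = C1


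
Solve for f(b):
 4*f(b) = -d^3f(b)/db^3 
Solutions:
 f(b) = C3*exp(-2^(2/3)*b) + (C1*sin(2^(2/3)*sqrt(3)*b/2) + C2*cos(2^(2/3)*sqrt(3)*b/2))*exp(2^(2/3)*b/2)


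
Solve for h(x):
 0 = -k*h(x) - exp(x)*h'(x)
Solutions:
 h(x) = C1*exp(k*exp(-x))


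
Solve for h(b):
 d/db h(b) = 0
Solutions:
 h(b) = C1


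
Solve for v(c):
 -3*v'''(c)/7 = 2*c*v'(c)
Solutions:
 v(c) = C1 + Integral(C2*airyai(-14^(1/3)*3^(2/3)*c/3) + C3*airybi(-14^(1/3)*3^(2/3)*c/3), c)


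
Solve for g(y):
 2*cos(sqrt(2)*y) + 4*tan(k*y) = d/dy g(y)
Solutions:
 g(y) = C1 + 4*Piecewise((-log(cos(k*y))/k, Ne(k, 0)), (0, True)) + sqrt(2)*sin(sqrt(2)*y)


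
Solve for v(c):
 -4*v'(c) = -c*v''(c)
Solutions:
 v(c) = C1 + C2*c^5


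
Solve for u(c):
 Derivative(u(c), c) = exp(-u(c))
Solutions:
 u(c) = log(C1 + c)


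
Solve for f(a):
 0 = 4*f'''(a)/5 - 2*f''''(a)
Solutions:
 f(a) = C1 + C2*a + C3*a^2 + C4*exp(2*a/5)


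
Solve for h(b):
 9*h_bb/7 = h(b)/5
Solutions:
 h(b) = C1*exp(-sqrt(35)*b/15) + C2*exp(sqrt(35)*b/15)


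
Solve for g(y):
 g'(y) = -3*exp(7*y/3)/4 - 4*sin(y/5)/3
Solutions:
 g(y) = C1 - 9*exp(7*y/3)/28 + 20*cos(y/5)/3


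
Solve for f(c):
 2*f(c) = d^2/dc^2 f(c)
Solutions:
 f(c) = C1*exp(-sqrt(2)*c) + C2*exp(sqrt(2)*c)


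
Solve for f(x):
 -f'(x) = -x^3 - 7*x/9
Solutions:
 f(x) = C1 + x^4/4 + 7*x^2/18


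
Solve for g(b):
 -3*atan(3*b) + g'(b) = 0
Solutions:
 g(b) = C1 + 3*b*atan(3*b) - log(9*b^2 + 1)/2


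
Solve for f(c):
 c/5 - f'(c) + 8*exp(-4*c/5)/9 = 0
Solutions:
 f(c) = C1 + c^2/10 - 10*exp(-4*c/5)/9


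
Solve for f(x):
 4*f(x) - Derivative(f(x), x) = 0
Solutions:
 f(x) = C1*exp(4*x)


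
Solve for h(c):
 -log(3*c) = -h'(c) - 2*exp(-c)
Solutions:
 h(c) = C1 + c*log(c) + c*(-1 + log(3)) + 2*exp(-c)


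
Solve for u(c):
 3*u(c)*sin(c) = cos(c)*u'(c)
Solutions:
 u(c) = C1/cos(c)^3


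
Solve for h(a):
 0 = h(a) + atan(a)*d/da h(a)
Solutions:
 h(a) = C1*exp(-Integral(1/atan(a), a))


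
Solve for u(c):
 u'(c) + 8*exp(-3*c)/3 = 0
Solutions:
 u(c) = C1 + 8*exp(-3*c)/9


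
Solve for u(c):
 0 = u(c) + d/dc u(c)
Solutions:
 u(c) = C1*exp(-c)


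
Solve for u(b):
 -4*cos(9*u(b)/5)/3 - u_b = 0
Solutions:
 4*b/3 - 5*log(sin(9*u(b)/5) - 1)/18 + 5*log(sin(9*u(b)/5) + 1)/18 = C1


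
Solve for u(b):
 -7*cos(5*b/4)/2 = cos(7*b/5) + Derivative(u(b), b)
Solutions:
 u(b) = C1 - 14*sin(5*b/4)/5 - 5*sin(7*b/5)/7


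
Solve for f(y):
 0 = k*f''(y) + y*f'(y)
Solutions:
 f(y) = C1 + C2*sqrt(k)*erf(sqrt(2)*y*sqrt(1/k)/2)


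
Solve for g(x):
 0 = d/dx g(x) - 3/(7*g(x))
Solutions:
 g(x) = -sqrt(C1 + 42*x)/7
 g(x) = sqrt(C1 + 42*x)/7


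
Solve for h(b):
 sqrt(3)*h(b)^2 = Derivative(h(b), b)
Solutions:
 h(b) = -1/(C1 + sqrt(3)*b)


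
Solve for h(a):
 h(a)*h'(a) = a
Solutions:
 h(a) = -sqrt(C1 + a^2)
 h(a) = sqrt(C1 + a^2)


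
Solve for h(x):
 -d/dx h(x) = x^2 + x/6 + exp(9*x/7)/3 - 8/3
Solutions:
 h(x) = C1 - x^3/3 - x^2/12 + 8*x/3 - 7*exp(9*x/7)/27


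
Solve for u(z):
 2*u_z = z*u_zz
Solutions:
 u(z) = C1 + C2*z^3


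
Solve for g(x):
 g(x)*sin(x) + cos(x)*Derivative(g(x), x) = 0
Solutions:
 g(x) = C1*cos(x)


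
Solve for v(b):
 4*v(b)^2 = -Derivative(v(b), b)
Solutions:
 v(b) = 1/(C1 + 4*b)


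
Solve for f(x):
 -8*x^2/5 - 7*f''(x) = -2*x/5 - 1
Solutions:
 f(x) = C1 + C2*x - 2*x^4/105 + x^3/105 + x^2/14


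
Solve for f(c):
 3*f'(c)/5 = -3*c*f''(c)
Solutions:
 f(c) = C1 + C2*c^(4/5)


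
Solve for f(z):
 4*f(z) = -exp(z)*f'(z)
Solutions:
 f(z) = C1*exp(4*exp(-z))


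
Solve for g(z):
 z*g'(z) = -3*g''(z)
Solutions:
 g(z) = C1 + C2*erf(sqrt(6)*z/6)


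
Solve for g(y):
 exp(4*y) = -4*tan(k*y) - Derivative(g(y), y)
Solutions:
 g(y) = C1 - 4*Piecewise((-log(cos(k*y))/k, Ne(k, 0)), (0, True)) - exp(4*y)/4


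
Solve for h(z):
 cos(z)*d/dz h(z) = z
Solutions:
 h(z) = C1 + Integral(z/cos(z), z)


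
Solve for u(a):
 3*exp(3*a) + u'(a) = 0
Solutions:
 u(a) = C1 - exp(3*a)


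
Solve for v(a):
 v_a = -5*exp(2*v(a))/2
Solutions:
 v(a) = log(-1/(C1 - 5*a))/2
 v(a) = log(-sqrt(1/(C1 + 5*a)))


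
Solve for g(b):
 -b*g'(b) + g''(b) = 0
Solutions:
 g(b) = C1 + C2*erfi(sqrt(2)*b/2)


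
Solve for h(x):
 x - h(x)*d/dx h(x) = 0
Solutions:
 h(x) = -sqrt(C1 + x^2)
 h(x) = sqrt(C1 + x^2)


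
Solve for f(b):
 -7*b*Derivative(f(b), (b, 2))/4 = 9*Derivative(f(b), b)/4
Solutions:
 f(b) = C1 + C2/b^(2/7)


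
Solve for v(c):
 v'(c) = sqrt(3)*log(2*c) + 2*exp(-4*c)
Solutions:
 v(c) = C1 + sqrt(3)*c*log(c) + sqrt(3)*c*(-1 + log(2)) - exp(-4*c)/2


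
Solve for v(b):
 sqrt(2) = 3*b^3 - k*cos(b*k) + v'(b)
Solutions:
 v(b) = C1 - 3*b^4/4 + sqrt(2)*b + sin(b*k)


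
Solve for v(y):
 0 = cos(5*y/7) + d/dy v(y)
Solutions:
 v(y) = C1 - 7*sin(5*y/7)/5


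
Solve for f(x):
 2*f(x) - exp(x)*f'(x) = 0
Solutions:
 f(x) = C1*exp(-2*exp(-x))


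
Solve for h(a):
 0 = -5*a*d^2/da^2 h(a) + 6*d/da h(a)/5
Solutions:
 h(a) = C1 + C2*a^(31/25)


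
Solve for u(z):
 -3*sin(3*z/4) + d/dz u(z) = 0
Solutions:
 u(z) = C1 - 4*cos(3*z/4)


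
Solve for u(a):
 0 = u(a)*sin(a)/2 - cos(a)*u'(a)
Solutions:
 u(a) = C1/sqrt(cos(a))


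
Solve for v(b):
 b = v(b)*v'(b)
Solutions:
 v(b) = -sqrt(C1 + b^2)
 v(b) = sqrt(C1 + b^2)


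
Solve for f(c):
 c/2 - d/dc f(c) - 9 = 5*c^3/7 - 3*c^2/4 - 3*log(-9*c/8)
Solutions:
 f(c) = C1 - 5*c^4/28 + c^3/4 + c^2/4 + 3*c*log(-c) + 3*c*(-4 - 3*log(2) + 2*log(3))


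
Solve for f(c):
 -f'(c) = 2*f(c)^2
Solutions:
 f(c) = 1/(C1 + 2*c)


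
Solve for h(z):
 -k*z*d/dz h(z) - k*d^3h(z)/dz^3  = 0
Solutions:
 h(z) = C1 + Integral(C2*airyai(-z) + C3*airybi(-z), z)


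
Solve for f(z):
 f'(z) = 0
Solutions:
 f(z) = C1


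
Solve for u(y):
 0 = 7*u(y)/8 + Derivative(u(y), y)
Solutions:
 u(y) = C1*exp(-7*y/8)


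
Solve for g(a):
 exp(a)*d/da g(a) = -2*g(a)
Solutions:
 g(a) = C1*exp(2*exp(-a))


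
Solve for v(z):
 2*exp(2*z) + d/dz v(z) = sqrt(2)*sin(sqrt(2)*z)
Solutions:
 v(z) = C1 - exp(2*z) - cos(sqrt(2)*z)


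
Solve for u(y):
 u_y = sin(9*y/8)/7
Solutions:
 u(y) = C1 - 8*cos(9*y/8)/63


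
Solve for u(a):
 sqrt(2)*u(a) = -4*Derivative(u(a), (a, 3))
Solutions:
 u(a) = C3*exp(-sqrt(2)*a/2) + (C1*sin(sqrt(6)*a/4) + C2*cos(sqrt(6)*a/4))*exp(sqrt(2)*a/4)


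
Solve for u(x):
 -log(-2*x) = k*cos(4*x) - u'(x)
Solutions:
 u(x) = C1 + k*sin(4*x)/4 + x*log(-x) - x + x*log(2)


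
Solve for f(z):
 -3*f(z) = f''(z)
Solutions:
 f(z) = C1*sin(sqrt(3)*z) + C2*cos(sqrt(3)*z)


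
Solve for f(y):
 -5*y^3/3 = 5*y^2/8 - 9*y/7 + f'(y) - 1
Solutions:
 f(y) = C1 - 5*y^4/12 - 5*y^3/24 + 9*y^2/14 + y


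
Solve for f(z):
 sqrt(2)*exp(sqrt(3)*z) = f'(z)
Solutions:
 f(z) = C1 + sqrt(6)*exp(sqrt(3)*z)/3


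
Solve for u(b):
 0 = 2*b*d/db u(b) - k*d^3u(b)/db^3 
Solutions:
 u(b) = C1 + Integral(C2*airyai(2^(1/3)*b*(1/k)^(1/3)) + C3*airybi(2^(1/3)*b*(1/k)^(1/3)), b)


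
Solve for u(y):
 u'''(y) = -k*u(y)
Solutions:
 u(y) = C1*exp(y*(-k)^(1/3)) + C2*exp(y*(-k)^(1/3)*(-1 + sqrt(3)*I)/2) + C3*exp(-y*(-k)^(1/3)*(1 + sqrt(3)*I)/2)


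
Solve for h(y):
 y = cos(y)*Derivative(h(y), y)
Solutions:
 h(y) = C1 + Integral(y/cos(y), y)


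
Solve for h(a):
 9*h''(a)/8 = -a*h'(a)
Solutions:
 h(a) = C1 + C2*erf(2*a/3)


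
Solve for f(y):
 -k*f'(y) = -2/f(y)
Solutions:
 f(y) = -sqrt(C1 + 4*y/k)
 f(y) = sqrt(C1 + 4*y/k)


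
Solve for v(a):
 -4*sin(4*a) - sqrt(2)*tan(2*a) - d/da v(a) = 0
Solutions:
 v(a) = C1 + sqrt(2)*log(cos(2*a))/2 + cos(4*a)


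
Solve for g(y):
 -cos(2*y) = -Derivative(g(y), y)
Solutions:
 g(y) = C1 + sin(2*y)/2


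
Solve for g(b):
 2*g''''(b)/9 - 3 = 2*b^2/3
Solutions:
 g(b) = C1 + C2*b + C3*b^2 + C4*b^3 + b^6/120 + 9*b^4/16


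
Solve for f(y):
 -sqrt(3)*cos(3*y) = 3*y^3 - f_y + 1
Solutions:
 f(y) = C1 + 3*y^4/4 + y + sqrt(3)*sin(3*y)/3


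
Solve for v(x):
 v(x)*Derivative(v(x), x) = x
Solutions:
 v(x) = -sqrt(C1 + x^2)
 v(x) = sqrt(C1 + x^2)


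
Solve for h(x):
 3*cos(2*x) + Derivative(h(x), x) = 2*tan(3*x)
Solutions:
 h(x) = C1 - 2*log(cos(3*x))/3 - 3*sin(2*x)/2


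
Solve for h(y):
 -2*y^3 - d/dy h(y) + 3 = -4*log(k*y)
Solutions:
 h(y) = C1 - y^4/2 + 4*y*log(k*y) - y


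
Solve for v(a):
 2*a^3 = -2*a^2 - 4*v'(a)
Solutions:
 v(a) = C1 - a^4/8 - a^3/6


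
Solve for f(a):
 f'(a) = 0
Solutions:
 f(a) = C1


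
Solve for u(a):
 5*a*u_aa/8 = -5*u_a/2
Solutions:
 u(a) = C1 + C2/a^3


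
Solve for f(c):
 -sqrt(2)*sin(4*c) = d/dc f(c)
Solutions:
 f(c) = C1 + sqrt(2)*cos(4*c)/4


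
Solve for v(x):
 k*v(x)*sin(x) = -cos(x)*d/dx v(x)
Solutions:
 v(x) = C1*exp(k*log(cos(x)))


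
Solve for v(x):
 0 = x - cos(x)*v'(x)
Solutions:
 v(x) = C1 + Integral(x/cos(x), x)


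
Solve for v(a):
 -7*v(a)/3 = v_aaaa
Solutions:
 v(a) = (C1*sin(sqrt(2)*3^(3/4)*7^(1/4)*a/6) + C2*cos(sqrt(2)*3^(3/4)*7^(1/4)*a/6))*exp(-sqrt(2)*3^(3/4)*7^(1/4)*a/6) + (C3*sin(sqrt(2)*3^(3/4)*7^(1/4)*a/6) + C4*cos(sqrt(2)*3^(3/4)*7^(1/4)*a/6))*exp(sqrt(2)*3^(3/4)*7^(1/4)*a/6)


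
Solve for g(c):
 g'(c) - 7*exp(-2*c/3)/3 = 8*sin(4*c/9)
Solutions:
 g(c) = C1 - 18*cos(4*c/9) - 7*exp(-2*c/3)/2


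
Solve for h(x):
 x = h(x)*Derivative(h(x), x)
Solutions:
 h(x) = -sqrt(C1 + x^2)
 h(x) = sqrt(C1 + x^2)


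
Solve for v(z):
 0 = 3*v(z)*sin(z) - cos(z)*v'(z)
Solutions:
 v(z) = C1/cos(z)^3


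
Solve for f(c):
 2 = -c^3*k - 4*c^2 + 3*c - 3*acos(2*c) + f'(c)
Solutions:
 f(c) = C1 + c^4*k/4 + 4*c^3/3 - 3*c^2/2 + 3*c*acos(2*c) + 2*c - 3*sqrt(1 - 4*c^2)/2


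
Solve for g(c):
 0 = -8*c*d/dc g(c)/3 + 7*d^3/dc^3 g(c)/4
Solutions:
 g(c) = C1 + Integral(C2*airyai(2*42^(2/3)*c/21) + C3*airybi(2*42^(2/3)*c/21), c)


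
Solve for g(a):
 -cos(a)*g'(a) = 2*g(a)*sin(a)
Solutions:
 g(a) = C1*cos(a)^2


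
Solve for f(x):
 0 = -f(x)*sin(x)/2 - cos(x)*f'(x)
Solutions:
 f(x) = C1*sqrt(cos(x))


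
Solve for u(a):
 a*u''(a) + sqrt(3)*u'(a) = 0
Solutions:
 u(a) = C1 + C2*a^(1 - sqrt(3))


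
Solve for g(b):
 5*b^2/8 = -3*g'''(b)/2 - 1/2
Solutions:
 g(b) = C1 + C2*b + C3*b^2 - b^5/144 - b^3/18


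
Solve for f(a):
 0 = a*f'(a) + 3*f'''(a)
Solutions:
 f(a) = C1 + Integral(C2*airyai(-3^(2/3)*a/3) + C3*airybi(-3^(2/3)*a/3), a)


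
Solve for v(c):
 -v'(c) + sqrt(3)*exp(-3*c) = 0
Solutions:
 v(c) = C1 - sqrt(3)*exp(-3*c)/3


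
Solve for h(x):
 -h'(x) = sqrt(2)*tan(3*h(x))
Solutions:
 h(x) = -asin(C1*exp(-3*sqrt(2)*x))/3 + pi/3
 h(x) = asin(C1*exp(-3*sqrt(2)*x))/3


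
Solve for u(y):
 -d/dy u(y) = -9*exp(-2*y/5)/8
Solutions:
 u(y) = C1 - 45*exp(-2*y/5)/16


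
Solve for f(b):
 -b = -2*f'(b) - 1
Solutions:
 f(b) = C1 + b^2/4 - b/2


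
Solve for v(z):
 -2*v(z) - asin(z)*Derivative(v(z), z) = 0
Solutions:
 v(z) = C1*exp(-2*Integral(1/asin(z), z))


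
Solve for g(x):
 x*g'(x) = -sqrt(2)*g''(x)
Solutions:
 g(x) = C1 + C2*erf(2^(1/4)*x/2)


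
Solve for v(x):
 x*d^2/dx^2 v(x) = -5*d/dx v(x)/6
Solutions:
 v(x) = C1 + C2*x^(1/6)


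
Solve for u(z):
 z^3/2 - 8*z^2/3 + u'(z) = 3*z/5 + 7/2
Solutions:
 u(z) = C1 - z^4/8 + 8*z^3/9 + 3*z^2/10 + 7*z/2


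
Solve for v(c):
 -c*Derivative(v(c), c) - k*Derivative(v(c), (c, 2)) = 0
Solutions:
 v(c) = C1 + C2*sqrt(k)*erf(sqrt(2)*c*sqrt(1/k)/2)


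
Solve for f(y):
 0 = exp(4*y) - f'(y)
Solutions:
 f(y) = C1 + exp(4*y)/4


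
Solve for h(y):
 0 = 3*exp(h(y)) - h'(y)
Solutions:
 h(y) = log(-1/(C1 + 3*y))


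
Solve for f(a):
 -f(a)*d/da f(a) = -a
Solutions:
 f(a) = -sqrt(C1 + a^2)
 f(a) = sqrt(C1 + a^2)


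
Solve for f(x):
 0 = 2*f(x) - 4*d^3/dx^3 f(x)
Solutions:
 f(x) = C3*exp(2^(2/3)*x/2) + (C1*sin(2^(2/3)*sqrt(3)*x/4) + C2*cos(2^(2/3)*sqrt(3)*x/4))*exp(-2^(2/3)*x/4)


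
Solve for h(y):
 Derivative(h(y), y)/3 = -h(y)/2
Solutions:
 h(y) = C1*exp(-3*y/2)


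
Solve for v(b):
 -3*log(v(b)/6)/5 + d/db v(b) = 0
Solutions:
 5*Integral(1/(-log(_y) + log(6)), (_y, v(b)))/3 = C1 - b


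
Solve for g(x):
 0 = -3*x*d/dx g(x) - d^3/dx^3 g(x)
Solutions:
 g(x) = C1 + Integral(C2*airyai(-3^(1/3)*x) + C3*airybi(-3^(1/3)*x), x)


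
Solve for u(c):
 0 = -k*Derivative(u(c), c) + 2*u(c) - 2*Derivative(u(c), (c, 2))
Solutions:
 u(c) = C1*exp(c*(-k + sqrt(k^2 + 16))/4) + C2*exp(-c*(k + sqrt(k^2 + 16))/4)


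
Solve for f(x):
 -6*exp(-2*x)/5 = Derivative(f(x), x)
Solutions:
 f(x) = C1 + 3*exp(-2*x)/5


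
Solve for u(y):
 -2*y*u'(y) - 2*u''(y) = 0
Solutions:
 u(y) = C1 + C2*erf(sqrt(2)*y/2)


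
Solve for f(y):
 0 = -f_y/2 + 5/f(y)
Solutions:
 f(y) = -sqrt(C1 + 20*y)
 f(y) = sqrt(C1 + 20*y)


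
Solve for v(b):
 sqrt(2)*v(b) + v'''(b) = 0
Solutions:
 v(b) = C3*exp(-2^(1/6)*b) + (C1*sin(2^(1/6)*sqrt(3)*b/2) + C2*cos(2^(1/6)*sqrt(3)*b/2))*exp(2^(1/6)*b/2)


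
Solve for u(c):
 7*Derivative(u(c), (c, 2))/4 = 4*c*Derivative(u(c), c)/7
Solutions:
 u(c) = C1 + C2*erfi(2*sqrt(2)*c/7)
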